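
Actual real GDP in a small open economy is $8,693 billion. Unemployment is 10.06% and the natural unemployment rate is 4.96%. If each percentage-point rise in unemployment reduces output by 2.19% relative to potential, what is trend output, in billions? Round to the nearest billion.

$9,786 billion

Unemployment gap = 10.06 - 4.96 = 5.1 points, so output gap = -2.19 × 5.1 = -11.169%.
Since Y = Y* × (1 + gap/100), Y* = 8693/0.88831 ≈ 9786 billion.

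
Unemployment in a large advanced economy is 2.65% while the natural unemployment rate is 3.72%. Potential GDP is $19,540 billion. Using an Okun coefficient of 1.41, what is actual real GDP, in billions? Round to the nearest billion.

$19,835 billion

Unemployment gap = 2.65 - 3.72 = -1.07 points, so the output gap is -1.41 × (-1.07) = 1.5087%.
Actual GDP = 19540 × (1 + 1.5087/100) = 19540 × 1.015087 ≈ 19835 billion.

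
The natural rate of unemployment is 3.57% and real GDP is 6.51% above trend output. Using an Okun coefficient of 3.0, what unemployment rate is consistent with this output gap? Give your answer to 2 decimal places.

1.40%

From Okun's law, u - u* = -(output gap)/β = -(6.51)/3.0 = -2.17 points.
So u = 3.57 - 2.17 = 1.40%.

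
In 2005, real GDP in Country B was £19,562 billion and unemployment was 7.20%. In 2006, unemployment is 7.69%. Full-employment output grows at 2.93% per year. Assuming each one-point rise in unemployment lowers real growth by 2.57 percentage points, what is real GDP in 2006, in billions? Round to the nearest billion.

£19,889 billion

Δu = 7.69 - 7.2 = 0.49 points.
Okun's law (growth form): g_Y = g_Y* - β × Δu = 2.93 - 2.57 × (0.49) = 2.93 - 1.2593 = 1.6707%.
Real GDP in the next year = 19562 × (1 + 1.6707/100) = 19562 × 1.016707 ≈ 19889 billion.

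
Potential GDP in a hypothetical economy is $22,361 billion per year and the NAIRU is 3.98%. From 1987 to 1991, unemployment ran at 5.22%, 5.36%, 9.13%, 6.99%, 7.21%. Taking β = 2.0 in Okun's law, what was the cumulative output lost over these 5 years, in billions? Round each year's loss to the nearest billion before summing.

$6,266 billion

Year 1987: gap = -2.0 × (5.22 - 3.98) = -2.48%, loss ≈ 22361 × 2.48/100 ≈ 555.
Year 1988: gap = -2.0 × (5.36 - 3.98) = -2.76%, loss ≈ 22361 × 2.76/100 ≈ 617.
Year 1989: gap = -2.0 × (9.13 - 3.98) = -10.3%, loss ≈ 22361 × 10.3/100 ≈ 2303.
Year 1990: gap = -2.0 × (6.99 - 3.98) = -6.02%, loss ≈ 22361 × 6.02/100 ≈ 1346.
Year 1991: gap = -2.0 × (7.21 - 3.98) = -6.46%, loss ≈ 22361 × 6.46/100 ≈ 1445.
Total lost output = 555 + 617 + 2303 + 1346 + 1445 = 6266 billion.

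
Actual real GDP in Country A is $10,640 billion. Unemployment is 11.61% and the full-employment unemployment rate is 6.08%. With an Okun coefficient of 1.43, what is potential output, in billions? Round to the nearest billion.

Unemployment gap = 11.61 - 6.08 = 5.53 points, so output gap = -1.43 × 5.53 = -7.9079%.
Since Y = Y* × (1 + gap/100), Y* = 10640/0.920921 ≈ 11554 billion.

$11,554 billion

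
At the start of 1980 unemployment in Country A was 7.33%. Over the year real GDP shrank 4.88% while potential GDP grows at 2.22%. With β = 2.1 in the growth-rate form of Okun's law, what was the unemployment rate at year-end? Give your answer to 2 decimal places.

Growth-rate Okun's law: g_Y = g_Y* - β × Δu, so Δu = (g_Y* - g_Y)/β.
Δu = (2.22 + 4.88)/2.1 = 7.1/2.1 = 3.38 percentage points.
Year-end unemployment = 7.33 + 3.38 = 10.71%.

10.71%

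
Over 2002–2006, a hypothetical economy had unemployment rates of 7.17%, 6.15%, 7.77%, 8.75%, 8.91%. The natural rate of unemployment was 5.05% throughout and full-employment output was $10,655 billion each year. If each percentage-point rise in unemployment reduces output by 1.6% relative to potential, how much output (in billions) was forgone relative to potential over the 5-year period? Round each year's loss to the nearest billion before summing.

$2,302 billion

Year 2002: gap = -1.6 × (7.17 - 5.05) = -3.392%, loss ≈ 10655 × 3.392/100 ≈ 361.
Year 2003: gap = -1.6 × (6.15 - 5.05) = -1.76%, loss ≈ 10655 × 1.76/100 ≈ 188.
Year 2004: gap = -1.6 × (7.77 - 5.05) = -4.352%, loss ≈ 10655 × 4.352/100 ≈ 464.
Year 2005: gap = -1.6 × (8.75 - 5.05) = -5.92%, loss ≈ 10655 × 5.92/100 ≈ 631.
Year 2006: gap = -1.6 × (8.91 - 5.05) = -6.176%, loss ≈ 10655 × 6.176/100 ≈ 658.
Total lost output = 361 + 188 + 464 + 631 + 658 = 2302 billion.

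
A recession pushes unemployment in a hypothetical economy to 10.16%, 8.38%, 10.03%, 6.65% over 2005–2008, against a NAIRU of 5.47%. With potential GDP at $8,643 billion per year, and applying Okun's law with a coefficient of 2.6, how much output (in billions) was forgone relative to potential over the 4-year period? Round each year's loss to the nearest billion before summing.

Year 2005: gap = -2.6 × (10.16 - 5.47) = -12.194%, loss ≈ 8643 × 12.194/100 ≈ 1054.
Year 2006: gap = -2.6 × (8.38 - 5.47) = -7.566%, loss ≈ 8643 × 7.566/100 ≈ 654.
Year 2007: gap = -2.6 × (10.03 - 5.47) = -11.856%, loss ≈ 8643 × 11.856/100 ≈ 1025.
Year 2008: gap = -2.6 × (6.65 - 5.47) = -3.068%, loss ≈ 8643 × 3.068/100 ≈ 265.
Total lost output = 1054 + 654 + 1025 + 265 = 2998 billion.

$2,998 billion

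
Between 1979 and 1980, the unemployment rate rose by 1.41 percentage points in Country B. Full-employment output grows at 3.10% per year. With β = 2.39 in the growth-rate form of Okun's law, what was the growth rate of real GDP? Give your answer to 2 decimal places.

Growth-rate Okun's law: g_Y = g_Y* - β × Δu.
g_Y = 3.10 - 2.39 × (1.41) = 3.1 - 3.3699 = -0.2699%, i.e. -0.27% to 2 d.p.

-0.27%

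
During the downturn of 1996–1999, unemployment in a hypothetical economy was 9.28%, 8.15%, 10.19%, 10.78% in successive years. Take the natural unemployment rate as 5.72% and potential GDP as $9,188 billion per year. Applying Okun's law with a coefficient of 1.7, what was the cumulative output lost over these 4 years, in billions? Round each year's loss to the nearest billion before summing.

Year 1996: gap = -1.7 × (9.28 - 5.72) = -6.052%, loss ≈ 9188 × 6.052/100 ≈ 556.
Year 1997: gap = -1.7 × (8.15 - 5.72) = -4.131%, loss ≈ 9188 × 4.131/100 ≈ 380.
Year 1998: gap = -1.7 × (10.19 - 5.72) = -7.599%, loss ≈ 9188 × 7.599/100 ≈ 698.
Year 1999: gap = -1.7 × (10.78 - 5.72) = -8.602%, loss ≈ 9188 × 8.602/100 ≈ 790.
Total lost output = 556 + 380 + 698 + 790 = 2424 billion.

$2,424 billion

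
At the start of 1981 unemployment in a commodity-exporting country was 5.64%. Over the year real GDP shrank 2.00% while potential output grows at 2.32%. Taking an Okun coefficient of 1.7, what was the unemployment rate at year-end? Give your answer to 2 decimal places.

Growth-rate Okun's law: g_Y = g_Y* - β × Δu, so Δu = (g_Y* - g_Y)/β.
Δu = (2.32 + 2)/1.7 = 4.32/1.7 = 2.54 percentage points.
Year-end unemployment = 5.64 + 2.54 = 8.18%.

8.18%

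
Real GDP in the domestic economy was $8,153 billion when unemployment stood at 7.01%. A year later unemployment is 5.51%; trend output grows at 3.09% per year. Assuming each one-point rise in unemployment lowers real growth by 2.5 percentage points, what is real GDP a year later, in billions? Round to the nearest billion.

Δu = 5.51 - 7.01 = -1.5 points.
Okun's law (growth form): g_Y = g_Y* - β × Δu = 3.09 - 2.5 × (-1.50) = 3.09 + 3.75 = 6.84%.
Real GDP in the next year = 8153 × (1 + 6.84/100) = 8153 × 1.0684 ≈ 8711 billion.

$8,711 billion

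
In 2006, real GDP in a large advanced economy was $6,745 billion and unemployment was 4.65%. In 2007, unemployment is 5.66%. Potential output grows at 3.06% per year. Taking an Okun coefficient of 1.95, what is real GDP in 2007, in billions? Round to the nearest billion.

$6,819 billion

Δu = 5.66 - 4.65 = 1.01 points.
Okun's law (growth form): g_Y = g_Y* - β × Δu = 3.06 - 1.95 × (1.01) = 3.06 - 1.9695 = 1.0905%.
Real GDP in the next year = 6745 × (1 + 1.0905/100) = 6745 × 1.010905 ≈ 6819 billion.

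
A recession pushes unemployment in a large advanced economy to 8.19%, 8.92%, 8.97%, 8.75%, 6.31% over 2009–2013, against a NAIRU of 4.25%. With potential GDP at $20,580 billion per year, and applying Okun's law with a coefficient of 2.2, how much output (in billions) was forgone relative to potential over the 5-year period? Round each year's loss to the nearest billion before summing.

Year 2009: gap = -2.2 × (8.19 - 4.25) = -8.668%, loss ≈ 20580 × 8.668/100 ≈ 1784.
Year 2010: gap = -2.2 × (8.92 - 4.25) = -10.274%, loss ≈ 20580 × 10.274/100 ≈ 2114.
Year 2011: gap = -2.2 × (8.97 - 4.25) = -10.384%, loss ≈ 20580 × 10.384/100 ≈ 2137.
Year 2012: gap = -2.2 × (8.75 - 4.25) = -9.9%, loss ≈ 20580 × 9.9/100 ≈ 2037.
Year 2013: gap = -2.2 × (6.31 - 4.25) = -4.532%, loss ≈ 20580 × 4.532/100 ≈ 933.
Total lost output = 1784 + 2114 + 2137 + 2037 + 933 = 9005 billion.

$9,005 billion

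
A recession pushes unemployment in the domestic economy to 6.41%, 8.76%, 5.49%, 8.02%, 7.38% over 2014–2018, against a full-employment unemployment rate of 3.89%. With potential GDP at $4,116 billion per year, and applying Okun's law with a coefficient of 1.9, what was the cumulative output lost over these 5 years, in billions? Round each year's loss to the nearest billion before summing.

Year 2014: gap = -1.9 × (6.41 - 3.89) = -4.788%, loss ≈ 4116 × 4.788/100 ≈ 197.
Year 2015: gap = -1.9 × (8.76 - 3.89) = -9.253%, loss ≈ 4116 × 9.253/100 ≈ 381.
Year 2016: gap = -1.9 × (5.49 - 3.89) = -3.04%, loss ≈ 4116 × 3.04/100 ≈ 125.
Year 2017: gap = -1.9 × (8.02 - 3.89) = -7.847%, loss ≈ 4116 × 7.847/100 ≈ 323.
Year 2018: gap = -1.9 × (7.38 - 3.89) = -6.631%, loss ≈ 4116 × 6.631/100 ≈ 273.
Total lost output = 197 + 381 + 125 + 323 + 273 = 1299 billion.

$1,299 billion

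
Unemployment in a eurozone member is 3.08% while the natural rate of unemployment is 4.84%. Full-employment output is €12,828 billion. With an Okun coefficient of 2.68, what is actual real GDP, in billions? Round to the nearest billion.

€13,433 billion

Unemployment gap = 3.08 - 4.84 = -1.76 points, so the output gap is -2.68 × (-1.76) = 4.7168%.
Actual GDP = 12828 × (1 + 4.7168/100) = 12828 × 1.047168 ≈ 13433 billion.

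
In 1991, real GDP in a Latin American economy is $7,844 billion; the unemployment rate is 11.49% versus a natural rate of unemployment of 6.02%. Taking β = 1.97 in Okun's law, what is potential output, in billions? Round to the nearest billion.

$8,791 billion

Unemployment gap = 11.49 - 6.02 = 5.47 points, so output gap = -1.97 × 5.47 = -10.7759%.
Since Y = Y* × (1 + gap/100), Y* = 7844/0.892241 ≈ 8791 billion.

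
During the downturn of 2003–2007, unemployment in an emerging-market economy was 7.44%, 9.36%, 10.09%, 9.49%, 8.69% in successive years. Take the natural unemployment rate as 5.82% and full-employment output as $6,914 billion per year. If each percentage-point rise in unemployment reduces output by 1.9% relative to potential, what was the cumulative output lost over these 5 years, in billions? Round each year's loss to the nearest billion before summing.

Year 2003: gap = -1.9 × (7.44 - 5.82) = -3.078%, loss ≈ 6914 × 3.078/100 ≈ 213.
Year 2004: gap = -1.9 × (9.36 - 5.82) = -6.726%, loss ≈ 6914 × 6.726/100 ≈ 465.
Year 2005: gap = -1.9 × (10.09 - 5.82) = -8.113%, loss ≈ 6914 × 8.113/100 ≈ 561.
Year 2006: gap = -1.9 × (9.49 - 5.82) = -6.973%, loss ≈ 6914 × 6.973/100 ≈ 482.
Year 2007: gap = -1.9 × (8.69 - 5.82) = -5.453%, loss ≈ 6914 × 5.453/100 ≈ 377.
Total lost output = 213 + 465 + 561 + 482 + 377 = 2098 billion.

$2,098 billion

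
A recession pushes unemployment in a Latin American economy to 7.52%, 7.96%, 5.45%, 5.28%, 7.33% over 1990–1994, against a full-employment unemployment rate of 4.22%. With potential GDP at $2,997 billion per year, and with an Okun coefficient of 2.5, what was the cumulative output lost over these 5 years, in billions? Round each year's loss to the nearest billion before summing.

$931 billion

Year 1990: gap = -2.5 × (7.52 - 4.22) = -8.25%, loss ≈ 2997 × 8.25/100 ≈ 247.
Year 1991: gap = -2.5 × (7.96 - 4.22) = -9.35%, loss ≈ 2997 × 9.35/100 ≈ 280.
Year 1992: gap = -2.5 × (5.45 - 4.22) = -3.075%, loss ≈ 2997 × 3.075/100 ≈ 92.
Year 1993: gap = -2.5 × (5.28 - 4.22) = -2.65%, loss ≈ 2997 × 2.65/100 ≈ 79.
Year 1994: gap = -2.5 × (7.33 - 4.22) = -7.775%, loss ≈ 2997 × 7.775/100 ≈ 233.
Total lost output = 247 + 280 + 92 + 79 + 233 = 931 billion.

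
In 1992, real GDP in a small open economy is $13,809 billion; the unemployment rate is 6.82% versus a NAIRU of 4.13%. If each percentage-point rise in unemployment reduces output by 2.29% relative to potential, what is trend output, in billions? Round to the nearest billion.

Unemployment gap = 6.82 - 4.13 = 2.69 points, so output gap = -2.29 × 2.69 = -6.1601%.
Since Y = Y* × (1 + gap/100), Y* = 13809/0.938399 ≈ 14715 billion.

$14,715 billion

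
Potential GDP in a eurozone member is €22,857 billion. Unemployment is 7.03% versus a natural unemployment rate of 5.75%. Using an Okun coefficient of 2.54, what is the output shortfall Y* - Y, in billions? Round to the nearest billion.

Output gap = -2.54 × (7.03 - 5.75) = -2.54 × 1.28 = -3.2512%.
Actual GDP ≈ 22857 × 0.967488 ≈ 22114 billion, so the shortfall is 22857 - 22114 = 743 billion.

€743 billion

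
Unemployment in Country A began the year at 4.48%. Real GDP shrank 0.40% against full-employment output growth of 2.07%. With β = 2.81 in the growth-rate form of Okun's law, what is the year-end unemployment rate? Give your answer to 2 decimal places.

5.36%

Growth-rate Okun's law: g_Y = g_Y* - β × Δu, so Δu = (g_Y* - g_Y)/β.
Δu = (2.07 + 0.4)/2.81 = 2.47/2.81 = 0.88 percentage points.
Year-end unemployment = 4.48 + 0.88 = 5.36%.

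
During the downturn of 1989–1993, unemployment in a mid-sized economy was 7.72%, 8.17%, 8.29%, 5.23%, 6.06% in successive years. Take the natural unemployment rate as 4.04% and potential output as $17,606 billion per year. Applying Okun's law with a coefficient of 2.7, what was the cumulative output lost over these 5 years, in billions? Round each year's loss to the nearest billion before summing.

Year 1989: gap = -2.7 × (7.72 - 4.04) = -9.936%, loss ≈ 17606 × 9.936/100 ≈ 1749.
Year 1990: gap = -2.7 × (8.17 - 4.04) = -11.151%, loss ≈ 17606 × 11.151/100 ≈ 1963.
Year 1991: gap = -2.7 × (8.29 - 4.04) = -11.475%, loss ≈ 17606 × 11.475/100 ≈ 2020.
Year 1992: gap = -2.7 × (5.23 - 4.04) = -3.213%, loss ≈ 17606 × 3.213/100 ≈ 566.
Year 1993: gap = -2.7 × (6.06 - 4.04) = -5.454%, loss ≈ 17606 × 5.454/100 ≈ 960.
Total lost output = 1749 + 1963 + 2020 + 566 + 960 = 7258 billion.

$7,258 billion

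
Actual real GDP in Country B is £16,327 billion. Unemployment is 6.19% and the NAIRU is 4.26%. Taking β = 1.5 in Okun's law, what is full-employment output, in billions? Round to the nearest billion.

Unemployment gap = 6.19 - 4.26 = 1.93 points, so output gap = -1.5 × 1.93 = -2.895%.
Since Y = Y* × (1 + gap/100), Y* = 16327/0.97105 ≈ 16814 billion.

£16,814 billion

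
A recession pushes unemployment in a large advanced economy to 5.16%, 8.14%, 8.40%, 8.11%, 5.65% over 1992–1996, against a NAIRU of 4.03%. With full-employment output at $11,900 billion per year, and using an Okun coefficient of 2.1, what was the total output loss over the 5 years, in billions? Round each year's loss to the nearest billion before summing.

Year 1992: gap = -2.1 × (5.16 - 4.03) = -2.373%, loss ≈ 11900 × 2.373/100 ≈ 282.
Year 1993: gap = -2.1 × (8.14 - 4.03) = -8.631%, loss ≈ 11900 × 8.631/100 ≈ 1027.
Year 1994: gap = -2.1 × (8.4 - 4.03) = -9.177%, loss ≈ 11900 × 9.177/100 ≈ 1092.
Year 1995: gap = -2.1 × (8.11 - 4.03) = -8.568%, loss ≈ 11900 × 8.568/100 ≈ 1020.
Year 1996: gap = -2.1 × (5.65 - 4.03) = -3.402%, loss ≈ 11900 × 3.402/100 ≈ 405.
Total lost output = 282 + 1027 + 1092 + 1020 + 405 = 3826 billion.

$3,826 billion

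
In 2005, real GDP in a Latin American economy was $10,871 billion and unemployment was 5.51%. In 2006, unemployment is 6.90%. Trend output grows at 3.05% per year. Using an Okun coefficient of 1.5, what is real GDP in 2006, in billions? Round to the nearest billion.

Δu = 6.9 - 5.51 = 1.39 points.
Okun's law (growth form): g_Y = g_Y* - β × Δu = 3.05 - 1.5 × (1.39) = 3.05 - 2.085 = 0.965%.
Real GDP in the next year = 10871 × (1 + 0.965/100) = 10871 × 1.00965 ≈ 10976 billion.

$10,976 billion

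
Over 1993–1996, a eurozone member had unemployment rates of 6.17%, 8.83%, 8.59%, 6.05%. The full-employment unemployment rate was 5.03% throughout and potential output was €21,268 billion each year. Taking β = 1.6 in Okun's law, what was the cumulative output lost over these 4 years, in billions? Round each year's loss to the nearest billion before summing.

Year 1993: gap = -1.6 × (6.17 - 5.03) = -1.824%, loss ≈ 21268 × 1.824/100 ≈ 388.
Year 1994: gap = -1.6 × (8.83 - 5.03) = -6.08%, loss ≈ 21268 × 6.08/100 ≈ 1293.
Year 1995: gap = -1.6 × (8.59 - 5.03) = -5.696%, loss ≈ 21268 × 5.696/100 ≈ 1211.
Year 1996: gap = -1.6 × (6.05 - 5.03) = -1.632%, loss ≈ 21268 × 1.632/100 ≈ 347.
Total lost output = 388 + 1293 + 1211 + 347 = 3239 billion.

€3,239 billion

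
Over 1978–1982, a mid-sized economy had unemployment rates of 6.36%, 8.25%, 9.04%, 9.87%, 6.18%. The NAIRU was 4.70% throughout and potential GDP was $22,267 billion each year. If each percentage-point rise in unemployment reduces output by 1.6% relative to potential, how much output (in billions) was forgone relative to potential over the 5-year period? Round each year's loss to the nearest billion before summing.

$5,771 billion

Year 1978: gap = -1.6 × (6.36 - 4.7) = -2.656%, loss ≈ 22267 × 2.656/100 ≈ 591.
Year 1979: gap = -1.6 × (8.25 - 4.7) = -5.68%, loss ≈ 22267 × 5.68/100 ≈ 1265.
Year 1980: gap = -1.6 × (9.04 - 4.7) = -6.944%, loss ≈ 22267 × 6.944/100 ≈ 1546.
Year 1981: gap = -1.6 × (9.87 - 4.7) = -8.272%, loss ≈ 22267 × 8.272/100 ≈ 1842.
Year 1982: gap = -1.6 × (6.18 - 4.7) = -2.368%, loss ≈ 22267 × 2.368/100 ≈ 527.
Total lost output = 591 + 1265 + 1546 + 1842 + 527 = 5771 billion.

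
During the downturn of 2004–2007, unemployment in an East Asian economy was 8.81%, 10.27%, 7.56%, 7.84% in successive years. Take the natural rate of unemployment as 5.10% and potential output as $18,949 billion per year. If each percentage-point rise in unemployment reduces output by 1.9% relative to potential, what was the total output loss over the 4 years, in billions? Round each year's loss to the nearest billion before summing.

Year 2004: gap = -1.9 × (8.81 - 5.1) = -7.049%, loss ≈ 18949 × 7.049/100 ≈ 1336.
Year 2005: gap = -1.9 × (10.27 - 5.1) = -9.823%, loss ≈ 18949 × 9.823/100 ≈ 1861.
Year 2006: gap = -1.9 × (7.56 - 5.1) = -4.674%, loss ≈ 18949 × 4.674/100 ≈ 886.
Year 2007: gap = -1.9 × (7.84 - 5.1) = -5.206%, loss ≈ 18949 × 5.206/100 ≈ 986.
Total lost output = 1336 + 1861 + 886 + 986 = 5069 billion.

$5,069 billion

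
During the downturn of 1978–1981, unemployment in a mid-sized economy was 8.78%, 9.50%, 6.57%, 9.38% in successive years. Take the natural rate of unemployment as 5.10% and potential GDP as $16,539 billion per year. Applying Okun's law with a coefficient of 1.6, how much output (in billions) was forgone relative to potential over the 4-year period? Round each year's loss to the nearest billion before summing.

$3,660 billion

Year 1978: gap = -1.6 × (8.78 - 5.1) = -5.888%, loss ≈ 16539 × 5.888/100 ≈ 974.
Year 1979: gap = -1.6 × (9.5 - 5.1) = -7.04%, loss ≈ 16539 × 7.04/100 ≈ 1164.
Year 1980: gap = -1.6 × (6.57 - 5.1) = -2.352%, loss ≈ 16539 × 2.352/100 ≈ 389.
Year 1981: gap = -1.6 × (9.38 - 5.1) = -6.848%, loss ≈ 16539 × 6.848/100 ≈ 1133.
Total lost output = 974 + 1164 + 389 + 1133 = 3660 billion.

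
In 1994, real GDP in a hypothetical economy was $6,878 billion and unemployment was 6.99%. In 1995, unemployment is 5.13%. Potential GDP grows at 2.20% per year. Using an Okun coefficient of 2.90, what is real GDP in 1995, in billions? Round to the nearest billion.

$7,400 billion

Δu = 5.13 - 6.99 = -1.86 points.
Okun's law (growth form): g_Y = g_Y* - β × Δu = 2.20 - 2.90 × (-1.86) = 2.2 + 5.394 = 7.594%.
Real GDP in the next year = 6878 × (1 + 7.594/100) = 6878 × 1.07594 ≈ 7400 billion.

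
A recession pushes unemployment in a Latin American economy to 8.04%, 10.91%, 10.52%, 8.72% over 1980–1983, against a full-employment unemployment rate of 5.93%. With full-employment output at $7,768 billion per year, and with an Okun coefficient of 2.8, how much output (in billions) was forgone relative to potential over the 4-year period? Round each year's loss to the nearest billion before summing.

Year 1980: gap = -2.8 × (8.04 - 5.93) = -5.908%, loss ≈ 7768 × 5.908/100 ≈ 459.
Year 1981: gap = -2.8 × (10.91 - 5.93) = -13.944%, loss ≈ 7768 × 13.944/100 ≈ 1083.
Year 1982: gap = -2.8 × (10.52 - 5.93) = -12.852%, loss ≈ 7768 × 12.852/100 ≈ 998.
Year 1983: gap = -2.8 × (8.72 - 5.93) = -7.812%, loss ≈ 7768 × 7.812/100 ≈ 607.
Total lost output = 459 + 1083 + 998 + 607 = 3147 billion.

$3,147 billion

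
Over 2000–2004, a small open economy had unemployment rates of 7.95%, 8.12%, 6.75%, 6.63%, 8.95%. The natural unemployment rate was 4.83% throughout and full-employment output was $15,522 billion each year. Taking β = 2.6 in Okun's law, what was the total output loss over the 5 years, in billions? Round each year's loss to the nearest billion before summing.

Year 2000: gap = -2.6 × (7.95 - 4.83) = -8.112%, loss ≈ 15522 × 8.112/100 ≈ 1259.
Year 2001: gap = -2.6 × (8.12 - 4.83) = -8.554%, loss ≈ 15522 × 8.554/100 ≈ 1328.
Year 2002: gap = -2.6 × (6.75 - 4.83) = -4.992%, loss ≈ 15522 × 4.992/100 ≈ 775.
Year 2003: gap = -2.6 × (6.63 - 4.83) = -4.68%, loss ≈ 15522 × 4.68/100 ≈ 726.
Year 2004: gap = -2.6 × (8.95 - 4.83) = -10.712%, loss ≈ 15522 × 10.712/100 ≈ 1663.
Total lost output = 1259 + 1328 + 775 + 726 + 1663 = 5751 billion.

$5,751 billion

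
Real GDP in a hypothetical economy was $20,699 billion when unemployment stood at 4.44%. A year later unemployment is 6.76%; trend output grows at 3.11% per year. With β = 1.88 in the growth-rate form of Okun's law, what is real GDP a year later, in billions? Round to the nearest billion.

Δu = 6.76 - 4.44 = 2.32 points.
Okun's law (growth form): g_Y = g_Y* - β × Δu = 3.11 - 1.88 × (2.32) = 3.11 - 4.3616 = -1.2516%.
Real GDP in the next year = 20699 × (1 - 1.2516/100) = 20699 × 0.987484 ≈ 20440 billion.

$20,440 billion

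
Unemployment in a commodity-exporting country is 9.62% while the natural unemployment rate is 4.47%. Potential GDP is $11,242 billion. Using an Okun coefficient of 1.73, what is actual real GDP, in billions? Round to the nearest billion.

$10,240 billion

Unemployment gap = 9.62 - 4.47 = 5.15 points, so the output gap is -1.73 × 5.15 = -8.9095%.
Actual GDP = 11242 × (1 - 8.9095/100) = 11242 × 0.910905 ≈ 10240 billion.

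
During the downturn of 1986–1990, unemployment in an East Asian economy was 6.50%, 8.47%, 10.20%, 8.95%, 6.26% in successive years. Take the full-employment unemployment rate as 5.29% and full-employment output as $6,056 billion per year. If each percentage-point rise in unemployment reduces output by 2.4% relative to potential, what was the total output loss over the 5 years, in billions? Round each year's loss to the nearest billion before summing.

$2,025 billion

Year 1986: gap = -2.4 × (6.5 - 5.29) = -2.904%, loss ≈ 6056 × 2.904/100 ≈ 176.
Year 1987: gap = -2.4 × (8.47 - 5.29) = -7.632%, loss ≈ 6056 × 7.632/100 ≈ 462.
Year 1988: gap = -2.4 × (10.2 - 5.29) = -11.784%, loss ≈ 6056 × 11.784/100 ≈ 714.
Year 1989: gap = -2.4 × (8.95 - 5.29) = -8.784%, loss ≈ 6056 × 8.784/100 ≈ 532.
Year 1990: gap = -2.4 × (6.26 - 5.29) = -2.328%, loss ≈ 6056 × 2.328/100 ≈ 141.
Total lost output = 176 + 462 + 714 + 532 + 141 = 2025 billion.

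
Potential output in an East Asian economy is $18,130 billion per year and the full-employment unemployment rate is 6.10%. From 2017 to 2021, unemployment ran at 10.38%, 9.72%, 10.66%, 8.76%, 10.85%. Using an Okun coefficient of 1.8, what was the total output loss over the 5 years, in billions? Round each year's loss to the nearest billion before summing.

$6,484 billion

Year 2017: gap = -1.8 × (10.38 - 6.1) = -7.704%, loss ≈ 18130 × 7.704/100 ≈ 1397.
Year 2018: gap = -1.8 × (9.72 - 6.1) = -6.516%, loss ≈ 18130 × 6.516/100 ≈ 1181.
Year 2019: gap = -1.8 × (10.66 - 6.1) = -8.208%, loss ≈ 18130 × 8.208/100 ≈ 1488.
Year 2020: gap = -1.8 × (8.76 - 6.1) = -4.788%, loss ≈ 18130 × 4.788/100 ≈ 868.
Year 2021: gap = -1.8 × (10.85 - 6.1) = -8.55%, loss ≈ 18130 × 8.55/100 ≈ 1550.
Total lost output = 1397 + 1181 + 1488 + 868 + 1550 = 6484 billion.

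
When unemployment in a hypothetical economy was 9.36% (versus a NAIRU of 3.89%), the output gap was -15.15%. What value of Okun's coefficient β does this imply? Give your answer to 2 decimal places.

Okun's law: output gap = -β × (u - u*).
-15.15 = -β × (9.36 - 3.89) = -β × 5.47, so β = 15.15/5.47 = 2.77.

β ≈ 2.77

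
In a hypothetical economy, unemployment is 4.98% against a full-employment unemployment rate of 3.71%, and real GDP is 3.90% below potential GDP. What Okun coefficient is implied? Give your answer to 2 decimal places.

β ≈ 3.07

Okun's law: output gap = -β × (u - u*).
-3.90 = -β × (4.98 - 3.71) = -β × 1.27, so β = 3.9/1.27 = 3.07.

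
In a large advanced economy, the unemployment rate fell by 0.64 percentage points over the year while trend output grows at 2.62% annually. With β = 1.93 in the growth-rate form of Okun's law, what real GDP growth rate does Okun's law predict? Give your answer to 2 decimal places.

3.86%

Growth-rate Okun's law: g_Y = g_Y* - β × Δu.
g_Y = 2.62 - 1.93 × (-0.64) = 2.62 + 1.2352 = 3.8552%, i.e. 3.86% to 2 d.p.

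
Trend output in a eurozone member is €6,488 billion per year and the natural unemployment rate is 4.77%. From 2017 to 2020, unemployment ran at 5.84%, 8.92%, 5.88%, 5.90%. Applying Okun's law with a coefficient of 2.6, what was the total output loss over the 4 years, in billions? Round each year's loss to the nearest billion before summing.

Year 2017: gap = -2.6 × (5.84 - 4.77) = -2.782%, loss ≈ 6488 × 2.782/100 ≈ 180.
Year 2018: gap = -2.6 × (8.92 - 4.77) = -10.79%, loss ≈ 6488 × 10.79/100 ≈ 700.
Year 2019: gap = -2.6 × (5.88 - 4.77) = -2.886%, loss ≈ 6488 × 2.886/100 ≈ 187.
Year 2020: gap = -2.6 × (5.9 - 4.77) = -2.938%, loss ≈ 6488 × 2.938/100 ≈ 191.
Total lost output = 180 + 700 + 187 + 191 = 1258 billion.

€1,258 billion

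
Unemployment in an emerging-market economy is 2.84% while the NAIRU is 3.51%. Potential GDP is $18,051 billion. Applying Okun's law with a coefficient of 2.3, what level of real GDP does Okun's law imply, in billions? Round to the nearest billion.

Unemployment gap = 2.84 - 3.51 = -0.67 points, so the output gap is -2.3 × (-0.67) = 1.541%.
Actual GDP = 18051 × (1 + 1.541/100) = 18051 × 1.01541 ≈ 18329 billion.

$18,329 billion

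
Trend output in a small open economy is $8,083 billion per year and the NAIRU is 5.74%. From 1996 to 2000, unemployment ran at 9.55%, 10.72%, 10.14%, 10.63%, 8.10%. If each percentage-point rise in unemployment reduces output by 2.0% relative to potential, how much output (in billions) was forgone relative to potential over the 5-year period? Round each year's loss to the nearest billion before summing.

$3,305 billion

Year 1996: gap = -2.0 × (9.55 - 5.74) = -7.62%, loss ≈ 8083 × 7.62/100 ≈ 616.
Year 1997: gap = -2.0 × (10.72 - 5.74) = -9.96%, loss ≈ 8083 × 9.96/100 ≈ 805.
Year 1998: gap = -2.0 × (10.14 - 5.74) = -8.8%, loss ≈ 8083 × 8.8/100 ≈ 711.
Year 1999: gap = -2.0 × (10.63 - 5.74) = -9.78%, loss ≈ 8083 × 9.78/100 ≈ 791.
Year 2000: gap = -2.0 × (8.1 - 5.74) = -4.72%, loss ≈ 8083 × 4.72/100 ≈ 382.
Total lost output = 616 + 805 + 711 + 791 + 382 = 3305 billion.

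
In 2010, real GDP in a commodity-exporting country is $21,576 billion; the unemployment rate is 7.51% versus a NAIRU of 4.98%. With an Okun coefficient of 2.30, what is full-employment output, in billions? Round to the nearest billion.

Unemployment gap = 7.51 - 4.98 = 2.53 points, so output gap = -2.3 × 2.53 = -5.819%.
Since Y = Y* × (1 + gap/100), Y* = 21576/0.94181 ≈ 22909 billion.

$22,909 billion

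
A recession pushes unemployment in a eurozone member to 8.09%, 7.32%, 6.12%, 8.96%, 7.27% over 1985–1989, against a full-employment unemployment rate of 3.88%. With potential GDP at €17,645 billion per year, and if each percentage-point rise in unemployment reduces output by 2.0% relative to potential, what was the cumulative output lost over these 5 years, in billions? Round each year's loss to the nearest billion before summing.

€6,479 billion

Year 1985: gap = -2.0 × (8.09 - 3.88) = -8.42%, loss ≈ 17645 × 8.42/100 ≈ 1486.
Year 1986: gap = -2.0 × (7.32 - 3.88) = -6.88%, loss ≈ 17645 × 6.88/100 ≈ 1214.
Year 1987: gap = -2.0 × (6.12 - 3.88) = -4.48%, loss ≈ 17645 × 4.48/100 ≈ 790.
Year 1988: gap = -2.0 × (8.96 - 3.88) = -10.16%, loss ≈ 17645 × 10.16/100 ≈ 1793.
Year 1989: gap = -2.0 × (7.27 - 3.88) = -6.78%, loss ≈ 17645 × 6.78/100 ≈ 1196.
Total lost output = 1486 + 1214 + 790 + 1793 + 1196 = 6479 billion.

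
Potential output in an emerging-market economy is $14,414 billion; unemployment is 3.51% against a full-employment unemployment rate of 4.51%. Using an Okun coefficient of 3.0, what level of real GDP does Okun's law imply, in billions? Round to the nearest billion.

Unemployment gap = 3.51 - 4.51 = -1 point, so the output gap is -3 × (-1) = 3%.
Actual GDP = 14414 × (1 + 3/100) = 14414 × 1.03 ≈ 14846 billion.

$14,846 billion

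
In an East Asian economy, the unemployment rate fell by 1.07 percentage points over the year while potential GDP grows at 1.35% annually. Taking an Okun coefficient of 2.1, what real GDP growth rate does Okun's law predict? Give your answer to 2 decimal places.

Growth-rate Okun's law: g_Y = g_Y* - β × Δu.
g_Y = 1.35 - 2.1 × (-1.07) = 1.35 + 2.247 = 3.597%, i.e. 3.60% to 2 d.p.

3.60%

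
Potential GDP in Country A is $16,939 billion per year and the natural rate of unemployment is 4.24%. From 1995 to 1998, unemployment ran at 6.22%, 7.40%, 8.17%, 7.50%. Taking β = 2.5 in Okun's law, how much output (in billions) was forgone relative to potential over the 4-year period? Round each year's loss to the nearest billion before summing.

$5,221 billion

Year 1995: gap = -2.5 × (6.22 - 4.24) = -4.95%, loss ≈ 16939 × 4.95/100 ≈ 838.
Year 1996: gap = -2.5 × (7.4 - 4.24) = -7.9%, loss ≈ 16939 × 7.9/100 ≈ 1338.
Year 1997: gap = -2.5 × (8.17 - 4.24) = -9.825%, loss ≈ 16939 × 9.825/100 ≈ 1664.
Year 1998: gap = -2.5 × (7.5 - 4.24) = -8.15%, loss ≈ 16939 × 8.15/100 ≈ 1381.
Total lost output = 838 + 1338 + 1664 + 1381 = 5221 billion.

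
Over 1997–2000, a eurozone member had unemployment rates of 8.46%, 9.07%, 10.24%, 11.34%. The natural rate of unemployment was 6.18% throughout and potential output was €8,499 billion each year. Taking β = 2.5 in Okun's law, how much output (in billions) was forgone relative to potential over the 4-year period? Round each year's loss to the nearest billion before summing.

Year 1997: gap = -2.5 × (8.46 - 6.18) = -5.7%, loss ≈ 8499 × 5.7/100 ≈ 484.
Year 1998: gap = -2.5 × (9.07 - 6.18) = -7.225%, loss ≈ 8499 × 7.225/100 ≈ 614.
Year 1999: gap = -2.5 × (10.24 - 6.18) = -10.15%, loss ≈ 8499 × 10.15/100 ≈ 863.
Year 2000: gap = -2.5 × (11.34 - 6.18) = -12.9%, loss ≈ 8499 × 12.9/100 ≈ 1096.
Total lost output = 484 + 614 + 863 + 1096 = 3057 billion.

€3,057 billion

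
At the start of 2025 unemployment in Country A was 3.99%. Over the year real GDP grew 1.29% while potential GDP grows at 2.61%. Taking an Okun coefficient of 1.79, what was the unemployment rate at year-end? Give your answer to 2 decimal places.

4.73%

Growth-rate Okun's law: g_Y = g_Y* - β × Δu, so Δu = (g_Y* - g_Y)/β.
Δu = (2.61 - 1.29)/1.79 = 1.32/1.79 = 0.74 percentage points.
Year-end unemployment = 3.99 + 0.74 = 4.73%.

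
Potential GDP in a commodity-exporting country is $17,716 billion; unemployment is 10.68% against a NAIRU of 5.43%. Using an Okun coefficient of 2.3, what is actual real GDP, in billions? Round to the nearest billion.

Unemployment gap = 10.68 - 5.43 = 5.25 points, so the output gap is -2.3 × 5.25 = -12.075%.
Actual GDP = 17716 × (1 - 12.075/100) = 17716 × 0.87925 ≈ 15577 billion.

$15,577 billion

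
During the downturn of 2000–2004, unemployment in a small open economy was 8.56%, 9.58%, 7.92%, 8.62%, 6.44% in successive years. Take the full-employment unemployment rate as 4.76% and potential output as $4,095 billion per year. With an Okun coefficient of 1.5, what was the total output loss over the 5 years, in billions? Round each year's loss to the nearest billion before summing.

Year 2000: gap = -1.5 × (8.56 - 4.76) = -5.7%, loss ≈ 4095 × 5.7/100 ≈ 233.
Year 2001: gap = -1.5 × (9.58 - 4.76) = -7.23%, loss ≈ 4095 × 7.23/100 ≈ 296.
Year 2002: gap = -1.5 × (7.92 - 4.76) = -4.74%, loss ≈ 4095 × 4.74/100 ≈ 194.
Year 2003: gap = -1.5 × (8.62 - 4.76) = -5.79%, loss ≈ 4095 × 5.79/100 ≈ 237.
Year 2004: gap = -1.5 × (6.44 - 4.76) = -2.52%, loss ≈ 4095 × 2.52/100 ≈ 103.
Total lost output = 233 + 296 + 194 + 237 + 103 = 1063 billion.

$1,063 billion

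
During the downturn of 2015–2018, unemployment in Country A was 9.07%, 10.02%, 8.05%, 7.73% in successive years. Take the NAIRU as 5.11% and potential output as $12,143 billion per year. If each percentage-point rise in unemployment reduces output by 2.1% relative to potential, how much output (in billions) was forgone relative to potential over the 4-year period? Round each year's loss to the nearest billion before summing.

Year 2015: gap = -2.1 × (9.07 - 5.11) = -8.316%, loss ≈ 12143 × 8.316/100 ≈ 1010.
Year 2016: gap = -2.1 × (10.02 - 5.11) = -10.311%, loss ≈ 12143 × 10.311/100 ≈ 1252.
Year 2017: gap = -2.1 × (8.05 - 5.11) = -6.174%, loss ≈ 12143 × 6.174/100 ≈ 750.
Year 2018: gap = -2.1 × (7.73 - 5.11) = -5.502%, loss ≈ 12143 × 5.502/100 ≈ 668.
Total lost output = 1010 + 1252 + 750 + 668 = 3680 billion.

$3,680 billion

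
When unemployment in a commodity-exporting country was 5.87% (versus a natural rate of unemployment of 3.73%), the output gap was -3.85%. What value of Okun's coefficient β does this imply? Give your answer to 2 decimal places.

β ≈ 1.80

Okun's law: output gap = -β × (u - u*).
-3.85 = -β × (5.87 - 3.73) = -β × 2.14, so β = 3.85/2.14 = 1.80.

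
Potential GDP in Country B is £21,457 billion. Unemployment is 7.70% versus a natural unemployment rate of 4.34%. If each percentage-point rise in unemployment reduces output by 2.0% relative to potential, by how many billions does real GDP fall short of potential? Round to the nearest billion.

Output gap = -2.0 × (7.7 - 4.34) = -2 × 3.36 = -6.72%.
Actual GDP ≈ 21457 × 0.9328 ≈ 20015 billion, so the shortfall is 21457 - 20015 = 1442 billion.

£1,442 billion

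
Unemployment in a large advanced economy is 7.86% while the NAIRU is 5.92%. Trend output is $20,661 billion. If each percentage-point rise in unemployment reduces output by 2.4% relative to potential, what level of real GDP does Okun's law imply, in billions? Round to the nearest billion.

$19,699 billion

Unemployment gap = 7.86 - 5.92 = 1.94 points, so the output gap is -2.4 × 1.94 = -4.656%.
Actual GDP = 20661 × (1 - 4.656/100) = 20661 × 0.95344 ≈ 19699 billion.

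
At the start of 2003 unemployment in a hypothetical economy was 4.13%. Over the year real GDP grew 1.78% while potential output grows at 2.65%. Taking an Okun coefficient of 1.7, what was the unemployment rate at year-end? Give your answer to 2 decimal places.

Growth-rate Okun's law: g_Y = g_Y* - β × Δu, so Δu = (g_Y* - g_Y)/β.
Δu = (2.65 - 1.78)/1.7 = 0.87/1.7 = 0.51 percentage points.
Year-end unemployment = 4.13 + 0.51 = 4.64%.

4.64%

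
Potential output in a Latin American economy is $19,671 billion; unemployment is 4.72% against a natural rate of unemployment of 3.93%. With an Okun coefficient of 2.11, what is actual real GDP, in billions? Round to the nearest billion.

$19,343 billion

Unemployment gap = 4.72 - 3.93 = 0.79 points, so the output gap is -2.11 × 0.79 = -1.6669%.
Actual GDP = 19671 × (1 - 1.6669/100) = 19671 × 0.983331 ≈ 19343 billion.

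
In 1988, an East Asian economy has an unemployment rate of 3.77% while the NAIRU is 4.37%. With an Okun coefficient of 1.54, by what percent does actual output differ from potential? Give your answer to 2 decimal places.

0.92%

The unemployment gap is 3.77 - 4.37 = -0.6 percentage points.
Okun's law gives an output gap of -1.54 × (-0.6) = 0.924%, i.e. 0.92% above potential.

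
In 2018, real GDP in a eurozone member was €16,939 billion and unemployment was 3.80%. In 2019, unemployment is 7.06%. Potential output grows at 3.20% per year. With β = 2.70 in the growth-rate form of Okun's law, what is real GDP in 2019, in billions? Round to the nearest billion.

Δu = 7.06 - 3.8 = 3.26 points.
Okun's law (growth form): g_Y = g_Y* - β × Δu = 3.20 - 2.70 × (3.26) = 3.2 - 8.802 = -5.602%.
Real GDP in the next year = 16939 × (1 - 5.602/100) = 16939 × 0.94398 ≈ 15990 billion.

€15,990 billion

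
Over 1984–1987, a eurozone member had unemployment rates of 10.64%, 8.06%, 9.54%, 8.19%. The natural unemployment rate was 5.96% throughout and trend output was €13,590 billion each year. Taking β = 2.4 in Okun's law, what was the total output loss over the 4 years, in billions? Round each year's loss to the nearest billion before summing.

Year 1984: gap = -2.4 × (10.64 - 5.96) = -11.232%, loss ≈ 13590 × 11.232/100 ≈ 1526.
Year 1985: gap = -2.4 × (8.06 - 5.96) = -5.04%, loss ≈ 13590 × 5.04/100 ≈ 685.
Year 1986: gap = -2.4 × (9.54 - 5.96) = -8.592%, loss ≈ 13590 × 8.592/100 ≈ 1168.
Year 1987: gap = -2.4 × (8.19 - 5.96) = -5.352%, loss ≈ 13590 × 5.352/100 ≈ 727.
Total lost output = 1526 + 685 + 1168 + 727 = 4106 billion.

€4,106 billion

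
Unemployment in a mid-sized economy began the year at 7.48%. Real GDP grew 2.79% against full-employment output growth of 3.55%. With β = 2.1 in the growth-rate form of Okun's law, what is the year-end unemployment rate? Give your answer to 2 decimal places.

7.84%

Growth-rate Okun's law: g_Y = g_Y* - β × Δu, so Δu = (g_Y* - g_Y)/β.
Δu = (3.55 - 2.79)/2.1 = 0.76/2.1 = 0.36 percentage points.
Year-end unemployment = 7.48 + 0.36 = 7.84%.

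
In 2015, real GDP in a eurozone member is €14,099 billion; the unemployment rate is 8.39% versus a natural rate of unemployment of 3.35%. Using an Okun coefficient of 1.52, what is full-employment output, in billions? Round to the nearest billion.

Unemployment gap = 8.39 - 3.35 = 5.04 points, so output gap = -1.52 × 5.04 = -7.6608%.
Since Y = Y* × (1 + gap/100), Y* = 14099/0.923392 ≈ 15269 billion.

€15,269 billion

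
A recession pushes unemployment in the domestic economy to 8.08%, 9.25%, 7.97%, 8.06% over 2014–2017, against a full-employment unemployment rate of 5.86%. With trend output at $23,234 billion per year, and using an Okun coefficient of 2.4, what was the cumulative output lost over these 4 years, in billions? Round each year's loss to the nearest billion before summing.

Year 2014: gap = -2.4 × (8.08 - 5.86) = -5.328%, loss ≈ 23234 × 5.328/100 ≈ 1238.
Year 2015: gap = -2.4 × (9.25 - 5.86) = -8.136%, loss ≈ 23234 × 8.136/100 ≈ 1890.
Year 2016: gap = -2.4 × (7.97 - 5.86) = -5.064%, loss ≈ 23234 × 5.064/100 ≈ 1177.
Year 2017: gap = -2.4 × (8.06 - 5.86) = -5.28%, loss ≈ 23234 × 5.28/100 ≈ 1227.
Total lost output = 1238 + 1890 + 1177 + 1227 = 5532 billion.

$5,532 billion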